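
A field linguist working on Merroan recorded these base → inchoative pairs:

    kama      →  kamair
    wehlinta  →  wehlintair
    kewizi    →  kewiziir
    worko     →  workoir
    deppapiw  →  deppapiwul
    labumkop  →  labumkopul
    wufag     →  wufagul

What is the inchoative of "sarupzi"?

sarupziir

"sarupzi" ends in a vowel. The stems ending in a vowel (kama → kamair, wehlinta → wehlintair, kewizi → kewiziir) add -ir.
The other pattern: stems ending in a consonant add -ul.
So sarupzi → sarupziir.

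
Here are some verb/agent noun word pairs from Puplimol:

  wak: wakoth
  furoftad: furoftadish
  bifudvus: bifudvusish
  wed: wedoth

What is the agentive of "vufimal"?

vufimalish

furoftad and wed both end in -d yet inflect differently (furoftadish, wedoth), so the final letter is not what conditions the rule; the number of vowels is.
"vufimal" has 3 vowels. The stems with 3 vowels (bifudvus → bifudvusish, furoftad → furoftadish) add -ish.
The other pattern: stems with 1 vowel add -oth.
So vufimal → vufimalish.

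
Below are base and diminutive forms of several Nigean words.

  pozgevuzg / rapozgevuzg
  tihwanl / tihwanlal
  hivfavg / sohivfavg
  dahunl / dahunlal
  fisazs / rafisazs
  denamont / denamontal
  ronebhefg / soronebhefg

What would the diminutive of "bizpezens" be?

pozgevuzg and ronebhefg both end in -g yet inflect differently (rapozgevuzg, soronebhefg), so the final letter is not what conditions the rule; the second-to-last letter is.
"bizpezens" has second-to-last letter 'n'. The stems whose second-to-last letter is 'n' (denamont → denamontal, dahunl → dahunlal, tihwanl → tihwanlal) add -al.
So bizpezens → bizpezensal.

bizpezensal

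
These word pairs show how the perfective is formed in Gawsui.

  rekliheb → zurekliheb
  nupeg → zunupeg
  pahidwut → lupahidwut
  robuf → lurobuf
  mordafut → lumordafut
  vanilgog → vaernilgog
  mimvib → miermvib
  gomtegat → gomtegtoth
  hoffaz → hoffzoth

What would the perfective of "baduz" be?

lubaduz

"baduz" has last vowel 'u'. The stems whose last vowel is 'u' (pahidwut → lupahidwut, robuf → lurobuf, mordafut → lumordafut) add the prefix lu-.
The other patterns: stems whose last vowel is 'e' add the prefix zu-; stems whose last vowel is 'i' or 'o' insert -er- after the first vowel; stems whose last vowel is 'a' delete the last vowel and add -oth.
So baduz → lubaduz.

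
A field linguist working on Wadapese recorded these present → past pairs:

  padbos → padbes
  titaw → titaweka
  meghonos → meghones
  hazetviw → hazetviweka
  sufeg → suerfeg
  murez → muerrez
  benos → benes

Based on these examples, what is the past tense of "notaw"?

"notaw" ends in -w. The stems ending in -w (titaw → titaweka, hazetviw → hazetviweka) add -eka.
The other patterns: stems ending in -s change the last vowel to 'e'; stems ending in -g or -z insert -er- after the first vowel.
So notaw → notaweka.

notaweka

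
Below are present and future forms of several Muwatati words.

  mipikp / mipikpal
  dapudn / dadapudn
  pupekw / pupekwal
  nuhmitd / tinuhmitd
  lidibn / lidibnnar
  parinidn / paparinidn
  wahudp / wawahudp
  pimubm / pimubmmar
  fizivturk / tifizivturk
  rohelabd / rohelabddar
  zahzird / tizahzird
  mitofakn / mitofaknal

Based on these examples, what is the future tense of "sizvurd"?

tisizvurd

lidibn and mitofakn both end in -n yet inflect differently (lidibnnar, mitofaknal), so the final letter is not what conditions the rule; the second-to-last letter is.
"sizvurd" has second-to-last letter 'r'. The stems whose second-to-last letter is 'r' (fizivturk → tifizivturk, zahzird → tizahzird) add the prefix ti-.
The other patterns: stems whose second-to-last letter is 'b' double the final consonant and add -ar; stems whose second-to-last letter is 'k' add -al; stems whose second-to-last letter is 'd' repeat the first consonant+vowel as a prefix.
So sizvurd → tisizvurd.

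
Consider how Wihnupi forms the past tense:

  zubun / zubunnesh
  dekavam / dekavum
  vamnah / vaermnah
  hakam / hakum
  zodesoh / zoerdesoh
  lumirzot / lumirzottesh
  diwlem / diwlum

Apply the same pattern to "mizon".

mizonnesh

"mizon" ends in -n. The one such stem in the data (zubun → zubunnesh) doubles the final consonant and adds -esh (as does lumirzot), so the same rule applies.
So mizon → mizonnesh.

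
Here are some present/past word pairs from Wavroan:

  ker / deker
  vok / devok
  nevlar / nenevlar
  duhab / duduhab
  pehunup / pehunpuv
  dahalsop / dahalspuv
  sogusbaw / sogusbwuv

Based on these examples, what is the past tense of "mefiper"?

mefipruv

ker and nevlar both end in -r yet inflect differently (deker, nenevlar), so the final letter is not what conditions the rule; the number of vowels is.
"mefiper" has 3 vowels. The stems with 3 vowels (pehunup → pehunpuv, dahalsop → dahalspuv, sogusbaw → sogusbwuv) delete the last vowel and add -uv.
So mefiper → mefipruv.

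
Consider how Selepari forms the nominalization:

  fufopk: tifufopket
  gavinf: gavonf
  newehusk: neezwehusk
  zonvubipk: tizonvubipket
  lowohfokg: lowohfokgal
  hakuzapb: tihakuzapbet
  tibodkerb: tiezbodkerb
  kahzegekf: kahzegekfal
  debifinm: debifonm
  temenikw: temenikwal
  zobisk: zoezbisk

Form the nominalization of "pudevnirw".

puezdevnirw

"pudevnirw" has second-to-last letter 'r'. The one such stem in the data (tibodkerb → tiezbodkerb) inserts -ez- after the first vowel (as do zobisk, newehusk), so the same rule applies.
The other patterns: stems whose second-to-last letter is 'n' change the last vowel to 'o'; stems whose second-to-last letter is 'p' add ti- … -et around the stem; stems whose second-to-last letter is 'k' add -al.
So pudevnirw → puezdevnirw.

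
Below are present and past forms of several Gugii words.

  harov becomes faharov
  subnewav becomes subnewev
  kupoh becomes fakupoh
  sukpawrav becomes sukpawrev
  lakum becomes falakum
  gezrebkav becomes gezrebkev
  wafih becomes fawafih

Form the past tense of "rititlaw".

sukpawrav and harov both end in -v yet inflect differently (sukpawrev, faharov), so the final letter is not what conditions the rule; the last vowel is.
"rititlaw" has last vowel 'a'. The stems whose last vowel is 'a' (sukpawrav → sukpawrev, gezrebkav → gezrebkev, subnewav → subnewev) change the last vowel to 'e'.
So rititlaw → rititlew.

rititlew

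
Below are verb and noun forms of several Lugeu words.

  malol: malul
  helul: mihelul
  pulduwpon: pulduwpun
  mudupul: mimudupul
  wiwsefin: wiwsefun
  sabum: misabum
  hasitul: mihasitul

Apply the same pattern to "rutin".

hasitul and malol both end in -l yet inflect differently (mihasitul, malul), so the final letter is not what conditions the rule; the last vowel is.
"rutin" has last vowel 'i'. The one such stem in the data (wiwsefin → wiwsefun) changes the last vowel to 'u' (as do malol, pulduwpon), so the same rule applies.
So rutin → rutun.

rutun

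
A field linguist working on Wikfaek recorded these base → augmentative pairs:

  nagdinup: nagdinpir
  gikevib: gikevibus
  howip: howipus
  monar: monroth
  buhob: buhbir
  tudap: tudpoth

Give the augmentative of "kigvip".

howip and tudap both end in -p yet inflect differently (howipus, tudpoth), so the final letter is not what conditions the rule; the last vowel is.
"kigvip" has last vowel 'i'. The stems whose last vowel is 'i' (howip → howipus, gikevib → gikevibus) add -us.
The other patterns: stems whose last vowel is 'a' delete the last vowel and add -oth; stems whose last vowel is 'o' or 'u' delete the last vowel and add -ir.
So kigvip → kigvipus.

kigvipus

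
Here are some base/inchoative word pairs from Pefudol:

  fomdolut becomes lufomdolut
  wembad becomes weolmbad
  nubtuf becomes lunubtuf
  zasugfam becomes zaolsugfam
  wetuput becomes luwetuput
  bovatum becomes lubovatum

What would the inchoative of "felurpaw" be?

feollurpaw

bovatum and zasugfam both end in -m yet inflect differently (lubovatum, zaolsugfam), so the final letter is not what conditions the rule; the last vowel is.
"felurpaw" has last vowel 'a'. The stems whose last vowel is 'a' (zasugfam → zaolsugfam, wembad → weolmbad) insert -ol- after the first vowel.
The other pattern: stems whose last vowel is 'u' add the prefix lu-.
So felurpaw → feollurpaw.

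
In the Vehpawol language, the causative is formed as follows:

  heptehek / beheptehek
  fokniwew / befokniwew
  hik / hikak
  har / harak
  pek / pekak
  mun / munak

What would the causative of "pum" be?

heptehek and hik both end in -k yet inflect differently (beheptehek, hikak), so the final letter is not what conditions the rule; the number of vowels is.
"pum" has 1 vowel. The stems with 1 vowel (hik → hikak, har → harak, pek → pekak) add -ak.
The other pattern: stems with 3 vowels add the prefix be-.
So pum → pumak.

pumak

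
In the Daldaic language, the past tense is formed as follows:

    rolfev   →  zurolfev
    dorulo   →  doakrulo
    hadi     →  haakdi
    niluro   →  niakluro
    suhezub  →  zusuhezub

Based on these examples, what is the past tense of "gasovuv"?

dorulo and suhezub both have 3 vowels yet inflect differently (doakrulo, zusuhezub), so the number of vowels is not what conditions the rule; whether the stem ends in a vowel or a consonant is.
"gasovuv" ends in a consonant. The stems ending in a consonant (suhezub → zusuhezub, rolfev → zurolfev) add the prefix zu-.
So gasovuv → zugasovuv.

zugasovuv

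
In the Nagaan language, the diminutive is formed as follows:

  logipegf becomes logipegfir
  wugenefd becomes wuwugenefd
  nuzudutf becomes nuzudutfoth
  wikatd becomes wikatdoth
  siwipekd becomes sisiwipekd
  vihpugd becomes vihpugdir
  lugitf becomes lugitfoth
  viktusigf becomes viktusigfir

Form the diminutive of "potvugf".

potvugfir

"potvugf" has second-to-last letter 'g'. The stems whose second-to-last letter is 'g' (vihpugd → vihpugdir, logipegf → logipegfir, viktusigf → viktusigfir) add -ir.
The other patterns: stems whose second-to-last letter is 't' add -oth; stems whose second-to-last letter is 'f' or 'k' repeat the first consonant+vowel as a prefix.
So potvugf → potvugfir.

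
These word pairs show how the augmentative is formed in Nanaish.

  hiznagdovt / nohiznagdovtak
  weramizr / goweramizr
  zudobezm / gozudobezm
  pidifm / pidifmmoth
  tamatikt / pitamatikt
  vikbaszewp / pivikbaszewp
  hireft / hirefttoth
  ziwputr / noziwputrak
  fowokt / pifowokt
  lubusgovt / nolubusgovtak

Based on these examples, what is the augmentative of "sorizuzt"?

hireft and hiznagdovt both end in -t yet inflect differently (hirefttoth, nohiznagdovtak), so the final letter is not what conditions the rule; the second-to-last letter is.
"sorizuzt" has second-to-last letter 'z'. The stems whose second-to-last letter is 'z' (zudobezm → gozudobezm, weramizr → goweramizr) add the prefix go-.
So sorizuzt → gosorizuzt.

gosorizuzt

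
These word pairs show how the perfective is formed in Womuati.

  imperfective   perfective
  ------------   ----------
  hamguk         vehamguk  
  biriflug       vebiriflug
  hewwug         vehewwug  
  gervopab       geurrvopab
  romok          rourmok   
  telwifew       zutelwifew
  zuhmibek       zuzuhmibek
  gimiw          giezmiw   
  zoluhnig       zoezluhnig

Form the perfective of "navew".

hamguk and romok both end in -k yet inflect differently (vehamguk, rourmok), so the final letter is not what conditions the rule; the last vowel is.
"navew" has last vowel 'e'. The stems whose last vowel is 'e' (telwifew → zutelwifew, zuhmibek → zuzuhmibek) add the prefix zu-.
The other patterns: stems whose last vowel is 'u' add the prefix ve-; stems whose last vowel is 'a' or 'o' insert -ur- after the first vowel; stems whose last vowel is 'i' insert -ez- after the first vowel.
So navew → zunavew.

zunavew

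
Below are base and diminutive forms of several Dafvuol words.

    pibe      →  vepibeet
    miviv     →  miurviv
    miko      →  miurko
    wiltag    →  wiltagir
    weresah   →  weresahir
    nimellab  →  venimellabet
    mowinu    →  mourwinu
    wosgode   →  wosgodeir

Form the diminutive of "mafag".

maurfag

wosgode and pibe both end in -e yet inflect differently (wosgodeir, vepibeet), so the final letter is not what conditions the rule; the first letter is.
"mafag" begins with m-. The stems beginning with m- (miko → miurko, mowinu → mourwinu, miviv → miurviv) insert -ur- after the first vowel.
The other patterns: stems beginning with w- add -ir; stems beginning with n- or p- add ve- … -et around the stem.
So mafag → maurfag.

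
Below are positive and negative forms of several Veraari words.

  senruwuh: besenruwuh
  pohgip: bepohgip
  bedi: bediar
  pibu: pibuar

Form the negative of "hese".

hesear

senruwuh and pibu both have last vowel 'u' yet inflect differently (besenruwuh, pibuar), so the last vowel is not what conditions the rule; whether the stem ends in a vowel or a consonant is.
"hese" ends in a vowel. The stems ending in a vowel (pibu → pibuar, bedi → bediar) add -ar.
So hese → hesear.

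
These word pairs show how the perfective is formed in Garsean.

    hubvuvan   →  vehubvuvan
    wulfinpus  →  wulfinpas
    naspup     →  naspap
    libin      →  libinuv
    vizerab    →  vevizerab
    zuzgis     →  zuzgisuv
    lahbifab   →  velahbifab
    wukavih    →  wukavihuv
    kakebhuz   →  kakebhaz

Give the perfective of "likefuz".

libin and hubvuvan both end in -n yet inflect differently (libinuv, vehubvuvan), so the final letter is not what conditions the rule; the last vowel is.
"likefuz" has last vowel 'u'. The stems whose last vowel is 'u' (wulfinpus → wulfinpas, kakebhuz → kakebhaz, naspup → naspap) change the last vowel to 'a'.
So likefuz → likefaz.

likefaz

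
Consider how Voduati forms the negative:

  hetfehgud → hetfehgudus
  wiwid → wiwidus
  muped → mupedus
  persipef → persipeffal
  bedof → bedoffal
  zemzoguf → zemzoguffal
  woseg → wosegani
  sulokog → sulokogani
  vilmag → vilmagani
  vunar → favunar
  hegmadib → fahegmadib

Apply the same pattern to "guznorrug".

guznorrugani

muped and persipef both have last vowel 'e' yet inflect differently (mupedus, persipeffal), so the last vowel is not what conditions the rule; the final letter is.
"guznorrug" ends in -g. The stems ending in -g (woseg → wosegani, sulokog → sulokogani, vilmag → vilmagani) add -ani.
The other patterns: stems ending in -d add -us; stems ending in -f double the final consonant and add -al; stems ending in -b or -r add the prefix fa-.
So guznorrug → guznorrugani.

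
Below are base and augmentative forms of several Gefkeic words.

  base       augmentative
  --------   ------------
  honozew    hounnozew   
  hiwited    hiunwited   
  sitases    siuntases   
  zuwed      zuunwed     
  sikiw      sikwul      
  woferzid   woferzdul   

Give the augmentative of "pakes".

honozew and sikiw both end in -w yet inflect differently (hounnozew, sikwul), so the final letter is not what conditions the rule; the last vowel is.
"pakes" has last vowel 'e'. The stems whose last vowel is 'e' (honozew → hounnozew, hiwited → hiunwited, sitases → siuntases) insert -un- after the first vowel.
So pakes → paunkes.

paunkes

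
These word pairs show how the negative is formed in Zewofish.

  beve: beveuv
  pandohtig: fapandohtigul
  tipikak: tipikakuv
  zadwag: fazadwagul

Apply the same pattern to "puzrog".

zadwag and tipikak both have last vowel 'a' yet inflect differently (fazadwagul, tipikakuv), so the last vowel is not what conditions the rule; the final letter is.
"puzrog" ends in -g. The stems ending in -g (zadwag → fazadwagul, pandohtig → fapandohtigul) add fa- … -ul around the stem.
The other pattern: stems ending in -e or -k add -uv.
So puzrog → fapuzrogul.

fapuzrogul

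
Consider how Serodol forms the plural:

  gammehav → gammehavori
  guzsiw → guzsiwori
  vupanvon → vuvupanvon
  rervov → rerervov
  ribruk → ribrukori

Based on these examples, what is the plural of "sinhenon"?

sisinhenon

rervov and gammehav both end in -v yet inflect differently (rerervov, gammehavori), so the final letter is not what conditions the rule; the last vowel is.
"sinhenon" has last vowel 'o'. The stems whose last vowel is 'o' (rervov → rerervov, vupanvon → vuvupanvon) repeat the first consonant+vowel as a prefix.
So sinhenon → sisinhenon.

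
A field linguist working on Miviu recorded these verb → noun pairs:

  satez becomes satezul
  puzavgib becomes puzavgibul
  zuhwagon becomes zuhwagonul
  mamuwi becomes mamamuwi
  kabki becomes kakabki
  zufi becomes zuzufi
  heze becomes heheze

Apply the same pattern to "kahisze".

kakahisze

puzavgib and mamuwi both have last vowel 'i' yet inflect differently (puzavgibul, mamamuwi), so the last vowel is not what conditions the rule; whether the stem ends in a vowel or a consonant is.
"kahisze" ends in a vowel. The stems ending in a vowel (mamuwi → mamamuwi, kabki → kakabki, zufi → zuzufi) repeat the first consonant+vowel as a prefix.
The other pattern: stems ending in a consonant add -ul.
So kahisze → kakahisze.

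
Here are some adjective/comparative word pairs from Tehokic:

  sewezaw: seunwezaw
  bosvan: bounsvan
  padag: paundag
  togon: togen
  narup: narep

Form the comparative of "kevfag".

keunvfag

bosvan and togon both end in -n yet inflect differently (bounsvan, togen), so the final letter is not what conditions the rule; the last vowel is.
"kevfag" has last vowel 'a'. The stems whose last vowel is 'a' (sewezaw → seunwezaw, bosvan → bounsvan, padag → paundag) insert -un- after the first vowel.
The other pattern: stems whose last vowel is 'o' or 'u' change the last vowel to 'e'.
So kevfag → keunvfag.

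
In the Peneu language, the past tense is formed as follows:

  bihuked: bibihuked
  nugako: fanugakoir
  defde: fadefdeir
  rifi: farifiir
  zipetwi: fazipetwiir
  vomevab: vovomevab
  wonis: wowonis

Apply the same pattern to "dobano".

"dobano" ends in a vowel. The stems ending in a vowel (zipetwi → fazipetwiir, rifi → farifiir, nugako → fanugakoir) add fa- … -ir around the stem.
The other pattern: stems ending in a consonant repeat the first consonant+vowel as a prefix.
So dobano → fadobanoir.

fadobanoir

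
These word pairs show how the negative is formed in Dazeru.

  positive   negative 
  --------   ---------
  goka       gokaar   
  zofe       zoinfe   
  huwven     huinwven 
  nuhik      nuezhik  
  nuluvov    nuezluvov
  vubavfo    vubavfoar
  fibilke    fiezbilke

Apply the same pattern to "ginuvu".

fibilke and zofe both end in -e yet inflect differently (fiezbilke, zoinfe), so the final letter is not what conditions the rule; the first letter is.
"ginuvu" begins with g-. The one such stem in the data (goka → gokaar) adds -ar, so the same rule applies.
The other patterns: stems beginning with f- or n- insert -ez- after the first vowel; stems beginning with h- or z- insert -in- after the first vowel.
So ginuvu → ginuvuar.

ginuvuar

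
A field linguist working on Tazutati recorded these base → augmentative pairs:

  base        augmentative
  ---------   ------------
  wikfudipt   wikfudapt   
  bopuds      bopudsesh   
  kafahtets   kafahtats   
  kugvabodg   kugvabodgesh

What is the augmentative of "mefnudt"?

mefnudtesh

bopuds and kafahtets both end in -s yet inflect differently (bopudsesh, kafahtats), so the final letter is not what conditions the rule; the second-to-last letter is.
"mefnudt" has second-to-last letter 'd'. The stems whose second-to-last letter is 'd' (bopuds → bopudsesh, kugvabodg → kugvabodgesh) add -esh.
The other pattern: stems whose second-to-last letter is 'p' or 't' change the last vowel to 'a'.
So mefnudt → mefnudtesh.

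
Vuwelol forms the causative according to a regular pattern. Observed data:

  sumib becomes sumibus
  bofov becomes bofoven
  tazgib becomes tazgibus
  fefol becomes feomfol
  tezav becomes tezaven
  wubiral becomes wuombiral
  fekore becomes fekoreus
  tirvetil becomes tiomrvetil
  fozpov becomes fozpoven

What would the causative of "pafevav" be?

"pafevav" ends in -v. The stems ending in -v (tezav → tezaven, fozpov → fozpoven, bofov → bofoven) add -en.
So pafevav → pafevaven.

pafevaven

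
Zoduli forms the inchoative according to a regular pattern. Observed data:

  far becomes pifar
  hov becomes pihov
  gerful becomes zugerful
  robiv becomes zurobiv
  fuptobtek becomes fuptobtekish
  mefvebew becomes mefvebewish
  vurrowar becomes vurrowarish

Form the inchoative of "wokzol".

zuwokzol

hov and robiv both end in -v yet inflect differently (pihov, zurobiv), so the final letter is not what conditions the rule; the number of vowels is.
"wokzol" has 2 vowels. The stems with 2 vowels (gerful → zugerful, robiv → zurobiv) add the prefix zu-.
The other patterns: stems with 1 vowel add the prefix pi-; stems with 3 vowels add -ish.
So wokzol → zuwokzol.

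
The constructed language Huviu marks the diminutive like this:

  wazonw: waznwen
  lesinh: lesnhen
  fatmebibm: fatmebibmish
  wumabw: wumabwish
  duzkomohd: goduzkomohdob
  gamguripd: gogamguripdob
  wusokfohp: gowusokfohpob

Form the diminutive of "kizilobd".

kizilobdish

wazonw and wumabw both end in -w yet inflect differently (waznwen, wumabwish), so the final letter is not what conditions the rule; the second-to-last letter is.
"kizilobd" has second-to-last letter 'b'. The stems whose second-to-last letter is 'b' (fatmebibm → fatmebibmish, wumabw → wumabwish) add -ish.
The other patterns: stems whose second-to-last letter is 'n' delete the last vowel and add -en; stems whose second-to-last letter is 'h' or 'p' add go- … -ob around the stem.
So kizilobd → kizilobdish.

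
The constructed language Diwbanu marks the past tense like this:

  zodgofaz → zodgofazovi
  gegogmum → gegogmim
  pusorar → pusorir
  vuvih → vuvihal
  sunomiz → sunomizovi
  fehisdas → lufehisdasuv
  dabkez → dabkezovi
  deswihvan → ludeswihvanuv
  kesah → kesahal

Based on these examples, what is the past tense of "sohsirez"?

kesah and zodgofaz both have last vowel 'a' yet inflect differently (kesahal, zodgofazovi), so the last vowel is not what conditions the rule; the final letter is.
"sohsirez" ends in -z. The stems ending in -z (zodgofaz → zodgofazovi, dabkez → dabkezovi, sunomiz → sunomizovi) add -ovi.
The other patterns: stems ending in -h add -al; stems ending in -m or -r change the last vowel to 'i'; stems ending in -n or -s add lu- … -uv around the stem.
So sohsirez → sohsirezovi.

sohsirezovi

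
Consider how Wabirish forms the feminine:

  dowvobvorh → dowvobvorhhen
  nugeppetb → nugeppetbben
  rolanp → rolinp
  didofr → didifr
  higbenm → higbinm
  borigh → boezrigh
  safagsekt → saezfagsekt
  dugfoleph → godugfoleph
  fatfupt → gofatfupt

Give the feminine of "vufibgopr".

govufibgopr

dowvobvorh and borigh both end in -h yet inflect differently (dowvobvorhhen, boezrigh), so the final letter is not what conditions the rule; the second-to-last letter is.
"vufibgopr" has second-to-last letter 'p'. The stems whose second-to-last letter is 'p' (dugfoleph → godugfoleph, fatfupt → gofatfupt) add the prefix go-.
So vufibgopr → govufibgopr.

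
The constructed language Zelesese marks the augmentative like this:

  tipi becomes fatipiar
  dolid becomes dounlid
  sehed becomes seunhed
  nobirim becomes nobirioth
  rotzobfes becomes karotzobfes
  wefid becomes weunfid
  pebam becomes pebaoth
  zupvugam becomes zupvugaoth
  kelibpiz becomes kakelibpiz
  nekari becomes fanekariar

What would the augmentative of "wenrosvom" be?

wenrosvooth

dolid and nekari both have last vowel 'i' yet inflect differently (dounlid, fanekariar), so the last vowel is not what conditions the rule; the final letter is.
"wenrosvom" ends in -m. The stems ending in -m (nobirim → nobirioth, zupvugam → zupvugaoth, pebam → pebaoth) drop the final letter and add -oth.
So wenrosvom → wenrosvooth.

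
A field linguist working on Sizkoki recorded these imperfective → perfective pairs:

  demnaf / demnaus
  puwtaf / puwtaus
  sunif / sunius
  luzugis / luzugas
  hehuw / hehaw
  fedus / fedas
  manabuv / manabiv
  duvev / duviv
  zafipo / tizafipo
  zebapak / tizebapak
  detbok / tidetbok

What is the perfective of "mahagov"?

"mahagov" ends in -v. The stems ending in -v (manabuv → manabiv, duvev → duviv) change the last vowel to 'i'.
So mahagov → mahagiv.

mahagiv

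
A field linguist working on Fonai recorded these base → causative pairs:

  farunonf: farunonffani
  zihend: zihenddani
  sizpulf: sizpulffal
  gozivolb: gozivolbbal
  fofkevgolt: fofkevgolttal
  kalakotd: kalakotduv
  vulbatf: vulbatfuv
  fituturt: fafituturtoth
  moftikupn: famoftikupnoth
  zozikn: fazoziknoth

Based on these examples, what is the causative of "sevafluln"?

sevaflulnnal

farunonf and sizpulf both end in -f yet inflect differently (farunonffani, sizpulffal), so the final letter is not what conditions the rule; the second-to-last letter is.
"sevafluln" has second-to-last letter 'l'. The stems whose second-to-last letter is 'l' (sizpulf → sizpulffal, gozivolb → gozivolbbal, fofkevgolt → fofkevgolttal) double the final consonant and add -al.
So sevafluln → sevaflulnnal.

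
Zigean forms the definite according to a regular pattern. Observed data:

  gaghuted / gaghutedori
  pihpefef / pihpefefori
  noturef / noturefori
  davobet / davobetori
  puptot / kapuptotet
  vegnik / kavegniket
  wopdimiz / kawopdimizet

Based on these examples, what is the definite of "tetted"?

davobet and puptot both end in -t yet inflect differently (davobetori, kapuptotet), so the final letter is not what conditions the rule; the last vowel is.
"tetted" has last vowel 'e'. The stems whose last vowel is 'e' (gaghuted → gaghutedori, pihpefef → pihpefefori, noturef → noturefori) add -ori.
So tetted → tettedori.

tettedori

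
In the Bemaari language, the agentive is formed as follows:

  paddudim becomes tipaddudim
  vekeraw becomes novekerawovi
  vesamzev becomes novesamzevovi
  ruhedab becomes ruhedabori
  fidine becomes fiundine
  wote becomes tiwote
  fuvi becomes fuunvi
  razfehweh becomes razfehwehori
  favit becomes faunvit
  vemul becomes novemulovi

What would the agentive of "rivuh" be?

rivuhori

"rivuh" begins with r-. The stems beginning with r- (ruhedab → ruhedabori, razfehweh → razfehwehori) add -ori.
So rivuh → rivuhori.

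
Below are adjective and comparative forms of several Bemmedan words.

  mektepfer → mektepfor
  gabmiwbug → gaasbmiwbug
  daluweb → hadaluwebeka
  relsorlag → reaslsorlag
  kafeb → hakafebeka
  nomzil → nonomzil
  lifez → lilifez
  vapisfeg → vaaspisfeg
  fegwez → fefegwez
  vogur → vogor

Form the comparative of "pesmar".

"pesmar" ends in -r. The stems ending in -r (vogur → vogor, mektepfer → mektepfor) change the last vowel to 'o'.
So pesmar → pesmor.

pesmor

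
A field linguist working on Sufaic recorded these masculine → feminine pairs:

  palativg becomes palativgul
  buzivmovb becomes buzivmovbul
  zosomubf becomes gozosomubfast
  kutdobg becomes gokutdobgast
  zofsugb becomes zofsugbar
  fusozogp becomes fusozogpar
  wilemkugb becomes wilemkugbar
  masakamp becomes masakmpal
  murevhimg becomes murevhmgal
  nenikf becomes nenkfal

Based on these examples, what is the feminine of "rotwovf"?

"rotwovf" has second-to-last letter 'v'. The stems whose second-to-last letter is 'v' (palativg → palativgul, buzivmovb → buzivmovbul) add -ul.
So rotwovf → rotwovful.

rotwovful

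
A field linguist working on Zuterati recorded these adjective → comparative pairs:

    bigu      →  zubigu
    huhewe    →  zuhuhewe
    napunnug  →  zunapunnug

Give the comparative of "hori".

zuhori

Every pair shown (bigu → zubigu, huhewe → zuhuhewe, napunnug → zunapunnug) follows the same rule: add the prefix zu-.
So hori → zuhori.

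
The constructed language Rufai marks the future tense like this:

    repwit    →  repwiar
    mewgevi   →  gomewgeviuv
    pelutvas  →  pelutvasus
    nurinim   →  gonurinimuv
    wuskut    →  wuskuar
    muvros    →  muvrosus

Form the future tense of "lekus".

lekusus

repwit and nurinim both have last vowel 'i' yet inflect differently (repwiar, gonurinimuv), so the last vowel is not what conditions the rule; the final letter is.
"lekus" ends in -s. The stems ending in -s (muvros → muvrosus, pelutvas → pelutvasus) add -us.
The other patterns: stems ending in -t drop the final letter and add -ar; stems ending in -i or -m add go- … -uv around the stem.
So lekus → lekusus.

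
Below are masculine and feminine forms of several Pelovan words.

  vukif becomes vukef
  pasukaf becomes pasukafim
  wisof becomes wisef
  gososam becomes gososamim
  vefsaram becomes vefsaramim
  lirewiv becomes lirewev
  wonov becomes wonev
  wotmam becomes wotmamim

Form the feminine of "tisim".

tisem

"tisim" has last vowel 'i'. The stems whose last vowel is 'i' (vukif → vukef, lirewiv → lirewev) change the last vowel to 'e'.
So tisim → tisem.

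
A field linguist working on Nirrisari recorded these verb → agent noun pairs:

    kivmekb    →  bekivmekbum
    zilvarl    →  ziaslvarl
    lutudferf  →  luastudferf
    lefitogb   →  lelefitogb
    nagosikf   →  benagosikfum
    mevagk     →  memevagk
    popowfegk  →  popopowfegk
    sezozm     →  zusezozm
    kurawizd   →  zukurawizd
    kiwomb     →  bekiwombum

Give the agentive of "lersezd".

zulersezd

lutudferf and nagosikf both end in -f yet inflect differently (luastudferf, benagosikfum), so the final letter is not what conditions the rule; the second-to-last letter is.
"lersezd" has second-to-last letter 'z'. The stems whose second-to-last letter is 'z' (kurawizd → zukurawizd, sezozm → zusezozm) add the prefix zu-.
So lersezd → zulersezd.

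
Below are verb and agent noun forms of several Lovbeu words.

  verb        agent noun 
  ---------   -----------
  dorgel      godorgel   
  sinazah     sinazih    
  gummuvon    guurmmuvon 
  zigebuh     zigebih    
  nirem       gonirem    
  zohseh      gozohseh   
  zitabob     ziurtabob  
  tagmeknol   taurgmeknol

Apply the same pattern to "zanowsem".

gozanowsem

sinazah and zohseh both end in -h yet inflect differently (sinazih, gozohseh), so the final letter is not what conditions the rule; the last vowel is.
"zanowsem" has last vowel 'e'. The stems whose last vowel is 'e' (zohseh → gozohseh, nirem → gonirem, dorgel → godorgel) add the prefix go-.
The other patterns: stems whose last vowel is 'a' or 'u' change the last vowel to 'i'; stems whose last vowel is 'o' insert -ur- after the first vowel.
So zanowsem → gozanowsem.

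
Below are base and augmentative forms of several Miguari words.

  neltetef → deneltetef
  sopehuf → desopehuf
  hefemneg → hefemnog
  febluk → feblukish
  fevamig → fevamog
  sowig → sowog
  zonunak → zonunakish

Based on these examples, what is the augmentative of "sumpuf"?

desumpuf

"sumpuf" ends in -f. The stems ending in -f (sopehuf → desopehuf, neltetef → deneltetef) add the prefix de-.
So sumpuf → desumpuf.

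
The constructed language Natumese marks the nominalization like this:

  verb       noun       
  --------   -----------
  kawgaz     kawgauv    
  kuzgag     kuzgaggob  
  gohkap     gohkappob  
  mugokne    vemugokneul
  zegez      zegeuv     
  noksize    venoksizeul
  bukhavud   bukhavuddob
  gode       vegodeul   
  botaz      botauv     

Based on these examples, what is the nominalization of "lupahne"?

"lupahne" ends in -e. The stems ending in -e (gode → vegodeul, noksize → venoksizeul, mugokne → vemugokneul) add ve- … -ul around the stem.
The other patterns: stems ending in -z drop the final letter and add -uv; stems ending in -d, -g or -p double the final consonant and add -ob.
So lupahne → velupahneul.

velupahneul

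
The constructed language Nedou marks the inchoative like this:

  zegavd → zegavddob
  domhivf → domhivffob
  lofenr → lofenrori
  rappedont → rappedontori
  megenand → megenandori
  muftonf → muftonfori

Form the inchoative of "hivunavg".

zegavd and megenand both end in -d yet inflect differently (zegavddob, megenandori), so the final letter is not what conditions the rule; the second-to-last letter is.
"hivunavg" has second-to-last letter 'v'. The stems whose second-to-last letter is 'v' (zegavd → zegavddob, domhivf → domhivffob) double the final consonant and add -ob.
The other pattern: stems whose second-to-last letter is 'n' add -ori.
So hivunavg → hivunavggob.

hivunavggob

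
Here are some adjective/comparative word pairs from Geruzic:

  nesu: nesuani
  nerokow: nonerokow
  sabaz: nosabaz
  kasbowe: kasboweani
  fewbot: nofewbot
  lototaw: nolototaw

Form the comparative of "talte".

talteani

nerokow and nesu both begin with n- yet inflect differently (nonerokow, nesuani), so the first letter is not what conditions the rule; whether the stem ends in a vowel or a consonant is.
"talte" ends in a vowel. The stems ending in a vowel (kasbowe → kasboweani, nesu → nesuani) add -ani.
The other pattern: stems ending in a consonant add the prefix no-.
So talte → talteani.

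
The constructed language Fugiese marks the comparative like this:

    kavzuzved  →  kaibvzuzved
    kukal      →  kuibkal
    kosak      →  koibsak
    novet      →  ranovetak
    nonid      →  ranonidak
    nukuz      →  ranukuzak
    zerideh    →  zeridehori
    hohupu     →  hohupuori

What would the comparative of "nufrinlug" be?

ranufrinlugak

"nufrinlug" begins with n-. The stems beginning with n- (novet → ranovetak, nonid → ranonidak, nukuz → ranukuzak) add ra- … -ak around the stem.
So nufrinlug → ranufrinlugak.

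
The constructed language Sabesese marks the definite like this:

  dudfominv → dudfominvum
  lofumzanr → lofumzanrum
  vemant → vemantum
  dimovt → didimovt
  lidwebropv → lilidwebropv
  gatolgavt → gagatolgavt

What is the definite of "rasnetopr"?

rarasnetopr

vemant and dimovt both end in -t yet inflect differently (vemantum, didimovt), so the final letter is not what conditions the rule; the second-to-last letter is.
"rasnetopr" has second-to-last letter 'p'. The one such stem in the data (lidwebropv → lilidwebropv) repeats the first consonant+vowel as a prefix (as do dimovt, gatolgavt), so the same rule applies.
The other pattern: stems whose second-to-last letter is 'n' add -um.
So rasnetopr → rarasnetopr.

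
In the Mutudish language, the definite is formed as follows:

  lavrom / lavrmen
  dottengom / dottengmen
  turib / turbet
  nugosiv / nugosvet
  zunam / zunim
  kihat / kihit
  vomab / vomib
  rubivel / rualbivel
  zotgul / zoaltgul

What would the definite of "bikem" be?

bialkem

"bikem" has last vowel 'e'. The one such stem in the data (rubivel → rualbivel) inserts -al- after the first vowel (as does zotgul), so the same rule applies.
So bikem → bialkem.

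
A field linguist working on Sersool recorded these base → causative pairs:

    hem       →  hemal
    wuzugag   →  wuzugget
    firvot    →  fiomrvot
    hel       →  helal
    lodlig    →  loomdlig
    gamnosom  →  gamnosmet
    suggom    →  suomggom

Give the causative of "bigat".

hem and suggom both end in -m yet inflect differently (hemal, suomggom), so the final letter is not what conditions the rule; the number of vowels is.
"bigat" has 2 vowels. The stems with 2 vowels (firvot → fiomrvot, lodlig → loomdlig, suggom → suomggom) insert -om- after the first vowel.
The other patterns: stems with 1 vowel add -al; stems with 3 vowels delete the last vowel and add -et.
So bigat → biomgat.

biomgat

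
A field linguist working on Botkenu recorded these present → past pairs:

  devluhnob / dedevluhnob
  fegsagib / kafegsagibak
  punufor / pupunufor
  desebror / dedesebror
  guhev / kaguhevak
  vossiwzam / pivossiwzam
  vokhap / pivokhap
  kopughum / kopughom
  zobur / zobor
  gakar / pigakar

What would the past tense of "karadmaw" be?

pikaradmaw

vossiwzam and kopughum both end in -m yet inflect differently (pivossiwzam, kopughom), so the final letter is not what conditions the rule; the last vowel is.
"karadmaw" has last vowel 'a'. The stems whose last vowel is 'a' (vokhap → pivokhap, vossiwzam → pivossiwzam, gakar → pigakar) add the prefix pi-.
The other patterns: stems whose last vowel is 'u' change the last vowel to 'o'; stems whose last vowel is 'e' or 'i' add ka- … -ak around the stem; stems whose last vowel is 'o' repeat the first consonant+vowel as a prefix.
So karadmaw → pikaradmaw.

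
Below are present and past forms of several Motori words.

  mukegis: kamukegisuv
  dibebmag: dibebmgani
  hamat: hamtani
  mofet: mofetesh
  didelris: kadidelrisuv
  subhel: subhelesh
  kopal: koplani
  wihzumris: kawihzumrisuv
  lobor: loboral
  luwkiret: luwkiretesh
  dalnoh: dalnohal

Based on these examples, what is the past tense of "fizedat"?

luwkiret and hamat both end in -t yet inflect differently (luwkiretesh, hamtani), so the final letter is not what conditions the rule; the last vowel is.
"fizedat" has last vowel 'a'. The stems whose last vowel is 'a' (dibebmag → dibebmgani, hamat → hamtani, kopal → koplani) delete the last vowel and add -ani.
So fizedat → fizedtani.

fizedtani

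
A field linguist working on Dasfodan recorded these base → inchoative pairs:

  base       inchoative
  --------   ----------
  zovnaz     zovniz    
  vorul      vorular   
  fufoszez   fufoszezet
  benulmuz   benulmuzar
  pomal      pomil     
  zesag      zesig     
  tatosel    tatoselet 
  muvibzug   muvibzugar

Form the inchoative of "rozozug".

rozozugar

zesag and muvibzug both end in -g yet inflect differently (zesig, muvibzugar), so the final letter is not what conditions the rule; the last vowel is.
"rozozug" has last vowel 'u'. The stems whose last vowel is 'u' (muvibzug → muvibzugar, vorul → vorular, benulmuz → benulmuzar) add -ar.
The other patterns: stems whose last vowel is 'a' change the last vowel to 'i'; stems whose last vowel is 'e' add -et.
So rozozug → rozozugar.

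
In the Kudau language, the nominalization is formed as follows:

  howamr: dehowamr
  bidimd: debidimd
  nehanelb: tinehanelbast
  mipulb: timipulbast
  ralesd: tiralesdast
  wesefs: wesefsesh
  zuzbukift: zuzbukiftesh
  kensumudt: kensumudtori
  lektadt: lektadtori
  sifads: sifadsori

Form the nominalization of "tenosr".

bidimd and ralesd both end in -d yet inflect differently (debidimd, tiralesdast), so the final letter is not what conditions the rule; the second-to-last letter is.
"tenosr" has second-to-last letter 's'. The one such stem in the data (ralesd → tiralesdast) adds ti- … -ast around the stem, so the same rule applies.
So tenosr → titenosrast.

titenosrast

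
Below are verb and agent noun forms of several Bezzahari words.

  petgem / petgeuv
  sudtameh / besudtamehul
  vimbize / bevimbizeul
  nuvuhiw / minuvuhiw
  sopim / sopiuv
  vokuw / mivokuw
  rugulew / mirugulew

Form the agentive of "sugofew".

misugofew

rugulew and petgem both have last vowel 'e' yet inflect differently (mirugulew, petgeuv), so the last vowel is not what conditions the rule; the final letter is.
"sugofew" ends in -w. The stems ending in -w (nuvuhiw → minuvuhiw, rugulew → mirugulew, vokuw → mivokuw) add the prefix mi-.
So sugofew → misugofew.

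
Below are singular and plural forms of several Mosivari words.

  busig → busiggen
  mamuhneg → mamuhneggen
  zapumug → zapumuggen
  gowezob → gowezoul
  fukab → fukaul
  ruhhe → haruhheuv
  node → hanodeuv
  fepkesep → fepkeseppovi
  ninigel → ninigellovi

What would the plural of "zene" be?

hazeneuv

mamuhneg and ruhhe both have last vowel 'e' yet inflect differently (mamuhneggen, haruhheuv), so the last vowel is not what conditions the rule; the final letter is.
"zene" ends in -e. The stems ending in -e (ruhhe → haruhheuv, node → hanodeuv) add ha- … -uv around the stem.
The other patterns: stems ending in -g double the final consonant and add -en; stems ending in -b drop the final letter and add -ul; stems ending in -l or -p double the final consonant and add -ovi.
So zene → hazeneuv.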